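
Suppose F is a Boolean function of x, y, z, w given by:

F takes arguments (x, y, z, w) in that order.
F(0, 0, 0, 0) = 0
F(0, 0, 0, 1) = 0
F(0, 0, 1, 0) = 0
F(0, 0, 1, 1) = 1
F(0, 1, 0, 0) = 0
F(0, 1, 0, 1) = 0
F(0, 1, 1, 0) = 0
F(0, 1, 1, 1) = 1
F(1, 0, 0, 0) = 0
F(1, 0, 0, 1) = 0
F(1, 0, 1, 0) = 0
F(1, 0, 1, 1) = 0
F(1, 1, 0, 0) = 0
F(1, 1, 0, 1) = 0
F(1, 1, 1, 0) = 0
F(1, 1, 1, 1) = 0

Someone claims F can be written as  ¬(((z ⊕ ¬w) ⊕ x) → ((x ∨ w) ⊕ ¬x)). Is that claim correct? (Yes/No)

Evaluate ¬(((z ⊕ ¬w) ⊕ x) → ((x ∨ w) ⊕ ¬x)) on each row and compare to F:
  x=0, y=0, z=0, w=0: formula gives 0, F = 0 ✓
  x=0, y=0, z=0, w=1: formula gives 0, F = 0 ✓
  x=0, y=0, z=1, w=0: formula gives 0, F = 0 ✓
  x=0, y=0, z=1, w=1: formula gives 1, F = 1 ✓
  … (the remaining 12 rows also agree.)
No disagreement on any input; they are logically equivalent.

Yes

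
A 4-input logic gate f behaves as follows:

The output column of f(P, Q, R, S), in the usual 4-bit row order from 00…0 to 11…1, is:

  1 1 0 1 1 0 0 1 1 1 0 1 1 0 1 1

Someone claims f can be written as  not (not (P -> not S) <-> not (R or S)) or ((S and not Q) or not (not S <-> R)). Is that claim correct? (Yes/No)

No

Evaluate not (not (P -> not S) <-> not (R or S)) or ((S and not Q) or not (not S <-> R)) on each row and compare to f:
  P=0, Q=0, R=0, S=0: formula gives 1, f = 1 ✓
  P=0, Q=0, R=0, S=1: formula gives 1, f = 1 ✓
  P=0, Q=0, R=1, S=0: formula gives 0, f = 0 ✓
  P=0, Q=0, R=1, S=1: formula gives 1, f = 1 ✓
  …
  P=1, Q=1, R=0, S=1: formula gives 1, but f = 0 ✗
Row (1,1,0,1) is a counterexample, so the formula is not equivalent to f.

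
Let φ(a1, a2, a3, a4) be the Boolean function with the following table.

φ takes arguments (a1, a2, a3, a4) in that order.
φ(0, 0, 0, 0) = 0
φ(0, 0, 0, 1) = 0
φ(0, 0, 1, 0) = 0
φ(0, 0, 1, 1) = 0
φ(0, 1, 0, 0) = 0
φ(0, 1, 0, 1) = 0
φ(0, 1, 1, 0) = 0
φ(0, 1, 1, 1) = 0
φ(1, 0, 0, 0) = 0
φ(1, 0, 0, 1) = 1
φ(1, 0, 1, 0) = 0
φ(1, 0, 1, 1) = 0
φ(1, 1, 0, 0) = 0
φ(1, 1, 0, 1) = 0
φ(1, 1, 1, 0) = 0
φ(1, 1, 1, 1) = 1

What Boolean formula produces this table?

Collect the rows where φ=1 — (1,0,0,1), (1,1,1,1) — and write one minterm per row: a1·¬a2·¬a3·a4, a1·a2·a3·a4. Their union (logical OR) reproduces the table exactly.

φ(a1, a2, a3, a4) = (((a1 AND NOT a2) AND NOT a3) AND a4) OR (((a1 AND a2) AND a3) AND a4)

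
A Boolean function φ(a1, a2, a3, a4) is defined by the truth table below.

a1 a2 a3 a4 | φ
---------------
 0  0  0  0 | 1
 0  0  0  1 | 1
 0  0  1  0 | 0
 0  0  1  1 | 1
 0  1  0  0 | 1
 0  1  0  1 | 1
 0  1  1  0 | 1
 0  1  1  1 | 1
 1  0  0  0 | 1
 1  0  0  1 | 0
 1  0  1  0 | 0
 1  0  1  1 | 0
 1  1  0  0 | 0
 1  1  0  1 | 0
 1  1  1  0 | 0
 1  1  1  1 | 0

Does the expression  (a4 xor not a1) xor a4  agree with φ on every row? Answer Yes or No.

No

Test each input against both φ and the formula:
  a1=0, a2=0, a3=0, a4=0: formula gives 1, φ = 1 ✓
  a1=0, a2=0, a3=0, a4=1: formula gives 1, φ = 1 ✓
  a1=0, a2=0, a3=1, a4=0: formula gives 1, but φ = 0 ✗
Since they disagree at (0,0,1,0), the expression is not a correct formula for φ.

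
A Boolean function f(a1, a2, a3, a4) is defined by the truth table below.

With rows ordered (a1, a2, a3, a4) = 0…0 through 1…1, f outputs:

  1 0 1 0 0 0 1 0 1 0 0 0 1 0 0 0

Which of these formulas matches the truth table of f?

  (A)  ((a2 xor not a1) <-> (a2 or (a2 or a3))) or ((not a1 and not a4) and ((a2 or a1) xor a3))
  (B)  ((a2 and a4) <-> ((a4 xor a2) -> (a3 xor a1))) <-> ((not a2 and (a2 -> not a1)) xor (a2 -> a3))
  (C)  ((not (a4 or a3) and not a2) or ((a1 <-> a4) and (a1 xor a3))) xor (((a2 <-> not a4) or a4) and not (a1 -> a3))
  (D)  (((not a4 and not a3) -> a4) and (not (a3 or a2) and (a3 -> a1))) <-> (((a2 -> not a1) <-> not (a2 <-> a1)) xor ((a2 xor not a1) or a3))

C

(A) disagrees with f on (0,0,0,0) (formula → 0, table → 1); rule it out.
(B) disagrees with f on (0,0,1,1) (formula → 1, table → 0); rule it out.
(D) disagrees with f on (0,0,0,0) (formula → 0, table → 1); rule it out.
(C) is the remaining candidate, and it agrees with f on all 16 inputs.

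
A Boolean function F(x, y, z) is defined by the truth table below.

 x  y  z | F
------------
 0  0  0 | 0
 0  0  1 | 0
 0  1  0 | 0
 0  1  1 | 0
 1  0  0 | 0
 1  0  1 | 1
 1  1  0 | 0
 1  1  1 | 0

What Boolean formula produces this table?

Only row (1,0,1) gives 1. That row's minterm x·¬y·z is F directly.

F(x, y, z) = (x ∧ ¬y) ∧ z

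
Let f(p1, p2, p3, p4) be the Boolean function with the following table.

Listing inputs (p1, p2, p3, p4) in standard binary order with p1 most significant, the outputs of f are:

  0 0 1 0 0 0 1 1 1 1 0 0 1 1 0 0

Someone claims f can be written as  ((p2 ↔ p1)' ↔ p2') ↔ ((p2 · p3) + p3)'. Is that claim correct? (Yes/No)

Evaluate ((p2 ↔ p1)' ↔ p2') ↔ ((p2 · p3) + p3)' on each row and compare to f:
  p1=0, p2=0, p3=0, p4=0: formula gives 0, f = 0 ✓
  p1=0, p2=0, p3=0, p4=1: formula gives 0, f = 0 ✓
  p1=0, p2=0, p3=1, p4=0: formula gives 1, f = 1 ✓
  p1=0, p2=0, p3=1, p4=1: formula gives 1, but f = 0 ✗
Row (0,0,1,1) is a counterexample, so the formula is not equivalent to f.

No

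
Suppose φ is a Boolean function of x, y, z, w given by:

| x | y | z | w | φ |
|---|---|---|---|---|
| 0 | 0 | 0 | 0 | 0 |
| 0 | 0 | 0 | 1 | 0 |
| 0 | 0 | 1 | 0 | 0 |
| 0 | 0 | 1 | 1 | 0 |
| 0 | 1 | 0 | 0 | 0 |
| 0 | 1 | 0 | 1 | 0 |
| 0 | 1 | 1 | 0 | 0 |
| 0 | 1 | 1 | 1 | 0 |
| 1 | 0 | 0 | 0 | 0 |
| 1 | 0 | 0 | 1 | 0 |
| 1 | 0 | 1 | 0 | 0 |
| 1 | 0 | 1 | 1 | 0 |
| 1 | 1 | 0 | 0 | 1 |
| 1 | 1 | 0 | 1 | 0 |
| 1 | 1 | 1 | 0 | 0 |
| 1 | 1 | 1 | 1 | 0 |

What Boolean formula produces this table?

Only row (1,1,0,0) gives 1. That row's minterm x·y·¬z·¬w is φ directly.

φ(x, y, z, w) = ((x & y) & ~z) & ~w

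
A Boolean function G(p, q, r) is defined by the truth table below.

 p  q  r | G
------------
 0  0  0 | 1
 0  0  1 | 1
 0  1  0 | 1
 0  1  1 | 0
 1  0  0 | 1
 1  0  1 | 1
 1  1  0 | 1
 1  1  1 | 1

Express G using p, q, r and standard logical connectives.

Only row (0,1,1) gives 0. So G is 1 everywhere except there — the complement of the minterm ¬p·q·r.

G(p, q, r) = ¬((¬p ∧ q) ∧ r)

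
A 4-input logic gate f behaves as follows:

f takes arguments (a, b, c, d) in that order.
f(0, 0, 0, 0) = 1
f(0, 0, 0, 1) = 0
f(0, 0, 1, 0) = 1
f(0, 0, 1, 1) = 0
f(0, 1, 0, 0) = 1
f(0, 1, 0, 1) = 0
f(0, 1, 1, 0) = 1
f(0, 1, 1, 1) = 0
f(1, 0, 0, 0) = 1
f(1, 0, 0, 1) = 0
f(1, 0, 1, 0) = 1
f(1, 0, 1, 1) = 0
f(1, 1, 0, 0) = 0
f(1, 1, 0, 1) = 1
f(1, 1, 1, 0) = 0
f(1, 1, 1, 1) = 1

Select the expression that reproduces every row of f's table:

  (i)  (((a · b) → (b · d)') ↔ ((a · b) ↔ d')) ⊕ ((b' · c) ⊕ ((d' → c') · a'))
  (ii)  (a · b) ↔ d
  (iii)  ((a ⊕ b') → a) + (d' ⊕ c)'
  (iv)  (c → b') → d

(i) disagrees with f on (0,0,1,1) (formula → 1, table → 0); rule it out.
(iii) disagrees with f on (0,0,0,0) (formula → 0, table → 1); rule it out.
(iv) disagrees with f on (0,0,0,0) (formula → 0, table → 1); rule it out.
That leaves (ii). Evaluating it on every row reproduces the table of f exactly.

ii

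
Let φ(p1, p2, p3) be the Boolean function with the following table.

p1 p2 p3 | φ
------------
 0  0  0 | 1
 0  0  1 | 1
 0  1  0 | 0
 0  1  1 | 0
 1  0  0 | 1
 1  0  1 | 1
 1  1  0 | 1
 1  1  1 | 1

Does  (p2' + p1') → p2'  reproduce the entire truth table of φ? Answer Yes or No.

Check the formula against φ row by row:
  p1=0, p2=0, p3=0: formula gives 1, φ = 1 ✓
  p1=0, p2=0, p3=1: formula gives 1, φ = 1 ✓
  p1=0, p2=1, p3=0: formula gives 0, φ = 0 ✓
  p1=0, p2=1, p3=1: formula gives 0, φ = 0 ✓
  p1=1, p2=0, p3=0: formula gives 1, φ = 1 ✓
  … (the remaining 3 rows also agree.)
All 8 rows match — the expression computes φ exactly.

Yes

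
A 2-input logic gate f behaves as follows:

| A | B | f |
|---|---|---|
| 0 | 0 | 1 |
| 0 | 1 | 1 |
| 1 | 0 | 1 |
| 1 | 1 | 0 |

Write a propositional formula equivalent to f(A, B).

f(A, B) = not (A and B)

The output is 0 only when every input is 1 — NAND of all inputs.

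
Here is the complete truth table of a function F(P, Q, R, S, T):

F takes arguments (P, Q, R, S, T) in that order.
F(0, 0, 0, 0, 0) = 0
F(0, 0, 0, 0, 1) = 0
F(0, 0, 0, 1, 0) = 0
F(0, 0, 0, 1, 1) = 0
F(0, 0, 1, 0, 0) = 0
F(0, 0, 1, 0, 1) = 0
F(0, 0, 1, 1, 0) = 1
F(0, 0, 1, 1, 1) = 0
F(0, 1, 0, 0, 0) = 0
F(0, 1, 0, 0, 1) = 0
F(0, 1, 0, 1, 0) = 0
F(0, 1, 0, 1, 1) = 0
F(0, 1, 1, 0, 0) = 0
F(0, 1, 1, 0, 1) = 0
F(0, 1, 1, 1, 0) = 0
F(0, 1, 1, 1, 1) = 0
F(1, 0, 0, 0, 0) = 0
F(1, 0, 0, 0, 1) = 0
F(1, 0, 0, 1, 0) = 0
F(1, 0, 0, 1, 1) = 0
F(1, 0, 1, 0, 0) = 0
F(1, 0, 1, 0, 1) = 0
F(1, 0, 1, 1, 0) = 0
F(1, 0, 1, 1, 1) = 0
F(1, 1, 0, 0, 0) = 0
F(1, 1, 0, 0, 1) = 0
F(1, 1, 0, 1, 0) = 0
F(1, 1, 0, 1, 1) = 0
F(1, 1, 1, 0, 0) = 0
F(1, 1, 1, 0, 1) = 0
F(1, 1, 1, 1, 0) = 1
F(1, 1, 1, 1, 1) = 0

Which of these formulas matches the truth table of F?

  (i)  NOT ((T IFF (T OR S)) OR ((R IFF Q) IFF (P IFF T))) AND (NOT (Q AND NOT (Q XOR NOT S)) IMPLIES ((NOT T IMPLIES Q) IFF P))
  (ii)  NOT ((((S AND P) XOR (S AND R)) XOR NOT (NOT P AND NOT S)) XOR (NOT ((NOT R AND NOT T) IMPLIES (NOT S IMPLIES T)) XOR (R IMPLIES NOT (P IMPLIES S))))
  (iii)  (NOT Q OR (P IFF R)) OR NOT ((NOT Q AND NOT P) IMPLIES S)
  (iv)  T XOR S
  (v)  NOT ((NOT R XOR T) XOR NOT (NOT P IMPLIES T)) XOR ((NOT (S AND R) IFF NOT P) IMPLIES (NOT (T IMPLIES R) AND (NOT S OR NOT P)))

(ii) fails at (0,0,0,0,0): the formula yields 1, F is 0.
(iii) fails at (0,0,0,0,0): the formula yields 1, F is 0.
(iv) fails at (0,0,0,0,1): the formula yields 1, F is 0.
(v) fails at (0,0,0,0,0): the formula yields 1, F is 0.
(i) is the remaining candidate, and it agrees with F on all 32 inputs.

i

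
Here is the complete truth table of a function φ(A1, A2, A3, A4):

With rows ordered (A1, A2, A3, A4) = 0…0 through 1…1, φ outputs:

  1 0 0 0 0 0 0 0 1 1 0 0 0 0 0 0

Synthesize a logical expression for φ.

φ(A1, A2, A3, A4) = ((((NOT A1 AND NOT A2) AND NOT A3) AND NOT A4) OR (((A1 AND NOT A2) AND NOT A3) AND NOT A4)) OR (((A1 AND NOT A2) AND NOT A3) AND A4)

The 1-rows are (0,0,0,0), (1,0,0,0), (1,0,0,1). Each contributes one minterm — ¬A1·¬A2·¬A3·¬A4; A1·¬A2·¬A3·¬A4; A1·¬A2·¬A3·A4 — and their disjunction is a sum-of-products form of φ.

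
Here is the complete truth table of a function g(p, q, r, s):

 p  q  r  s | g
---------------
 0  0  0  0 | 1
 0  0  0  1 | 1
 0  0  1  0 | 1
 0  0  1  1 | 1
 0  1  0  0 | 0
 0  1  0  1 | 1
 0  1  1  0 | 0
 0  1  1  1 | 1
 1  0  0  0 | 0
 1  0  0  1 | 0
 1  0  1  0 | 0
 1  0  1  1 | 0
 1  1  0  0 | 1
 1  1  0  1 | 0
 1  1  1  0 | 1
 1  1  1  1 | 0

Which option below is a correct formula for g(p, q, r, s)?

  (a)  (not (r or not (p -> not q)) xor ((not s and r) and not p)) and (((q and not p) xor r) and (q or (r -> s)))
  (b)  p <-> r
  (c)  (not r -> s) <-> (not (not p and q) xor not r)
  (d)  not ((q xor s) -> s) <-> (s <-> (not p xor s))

(a): at (0,0,0,0) it gives 0, but g = 1 — eliminated.
(b): at (0,0,1,0) it gives 0, but g = 1 — eliminated.
(c): at (0,0,0,1) it gives 0, but g = 1 — eliminated.
(d) is the remaining candidate, and it agrees with g on all 16 inputs.

d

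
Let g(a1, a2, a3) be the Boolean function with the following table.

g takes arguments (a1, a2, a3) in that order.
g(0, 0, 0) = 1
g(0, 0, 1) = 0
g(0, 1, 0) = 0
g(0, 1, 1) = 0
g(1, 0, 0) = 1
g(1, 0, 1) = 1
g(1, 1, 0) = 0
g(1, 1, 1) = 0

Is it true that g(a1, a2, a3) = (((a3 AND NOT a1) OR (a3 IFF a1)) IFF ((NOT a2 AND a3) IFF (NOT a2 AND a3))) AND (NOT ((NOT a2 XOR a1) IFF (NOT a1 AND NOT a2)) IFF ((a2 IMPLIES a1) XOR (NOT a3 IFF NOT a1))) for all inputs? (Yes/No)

Test each input against both g and the formula:
  a1=0, a2=0, a3=0: formula gives 1, g = 1 ✓
  a1=0, a2=0, a3=1: formula gives 0, g = 0 ✓
  a1=0, a2=1, a3=0: formula gives 0, g = 0 ✓
  a1=0, a2=1, a3=1: formula gives 1, but g = 0 ✗
Row (0,1,1) is a counterexample, so the formula is not equivalent to g.

No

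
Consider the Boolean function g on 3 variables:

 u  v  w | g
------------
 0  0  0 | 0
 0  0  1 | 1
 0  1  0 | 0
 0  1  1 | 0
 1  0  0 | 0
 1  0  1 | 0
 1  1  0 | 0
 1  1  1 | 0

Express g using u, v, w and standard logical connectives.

g(u, v, w) = (~u & ~v) & w

Only row (0,0,1) gives 1. That row's minterm ¬u·¬v·w is g directly.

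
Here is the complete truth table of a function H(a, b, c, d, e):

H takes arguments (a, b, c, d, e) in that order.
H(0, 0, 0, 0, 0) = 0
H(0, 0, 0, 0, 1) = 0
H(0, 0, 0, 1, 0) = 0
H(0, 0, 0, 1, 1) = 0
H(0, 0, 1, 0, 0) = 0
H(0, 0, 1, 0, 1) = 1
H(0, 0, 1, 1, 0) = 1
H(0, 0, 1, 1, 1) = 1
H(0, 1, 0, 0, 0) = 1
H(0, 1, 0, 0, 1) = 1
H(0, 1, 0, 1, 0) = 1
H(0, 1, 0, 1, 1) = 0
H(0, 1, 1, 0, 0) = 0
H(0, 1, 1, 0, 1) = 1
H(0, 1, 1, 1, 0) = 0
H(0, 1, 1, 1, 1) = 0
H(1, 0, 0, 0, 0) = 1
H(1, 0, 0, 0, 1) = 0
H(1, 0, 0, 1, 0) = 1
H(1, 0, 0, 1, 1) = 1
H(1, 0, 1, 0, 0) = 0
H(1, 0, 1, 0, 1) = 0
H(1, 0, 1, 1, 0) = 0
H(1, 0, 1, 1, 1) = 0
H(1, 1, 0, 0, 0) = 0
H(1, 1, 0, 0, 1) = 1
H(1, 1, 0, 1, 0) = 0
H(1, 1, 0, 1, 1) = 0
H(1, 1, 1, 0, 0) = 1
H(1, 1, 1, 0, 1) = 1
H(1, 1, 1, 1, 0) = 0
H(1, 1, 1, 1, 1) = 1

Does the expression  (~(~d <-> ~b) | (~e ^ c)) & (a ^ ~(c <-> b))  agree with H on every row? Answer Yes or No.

No

Test each input against both H and the formula:
  a=0, b=0, c=0, d=0, e=0: formula gives 0, H = 0 ✓
  a=0, b=0, c=0, d=0, e=1: formula gives 0, H = 0 ✓
  a=0, b=0, c=0, d=1, e=0: formula gives 0, H = 0 ✓
  a=0, b=0, c=0, d=1, e=1: formula gives 0, H = 0 ✓
  …
  a=0, b=1, c=1, d=0, e=1: formula gives 0, but H = 1 ✗
Since they disagree at (0,1,1,0,1), the expression is not a correct formula for H.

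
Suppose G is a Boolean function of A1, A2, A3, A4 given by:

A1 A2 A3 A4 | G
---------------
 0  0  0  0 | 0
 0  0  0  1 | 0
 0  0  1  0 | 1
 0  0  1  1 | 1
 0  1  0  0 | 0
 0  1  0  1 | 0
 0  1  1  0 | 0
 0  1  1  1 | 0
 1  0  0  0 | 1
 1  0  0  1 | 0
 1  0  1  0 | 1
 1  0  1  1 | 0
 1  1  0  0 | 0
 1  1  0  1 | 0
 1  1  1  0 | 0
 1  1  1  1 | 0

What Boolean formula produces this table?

G=1 on 4 inputs: (0,0,1,0), (0,0,1,1), (1,0,0,0), (1,0,1,0). Reading each as a conjunction of literals (¬A1·¬A2·A3·¬A4, ¬A1·¬A2·A3·A4, A1·¬A2·¬A3·¬A4, A1·¬A2·A3·¬A4) and taking the OR gives the canonical DNF.

G(A1, A2, A3, A4) = (((((A1' · A2') · A3) · A4') + (((A1' · A2') · A3) · A4)) + (((A1 · A2') · A3') · A4')) + (((A1 · A2') · A3) · A4')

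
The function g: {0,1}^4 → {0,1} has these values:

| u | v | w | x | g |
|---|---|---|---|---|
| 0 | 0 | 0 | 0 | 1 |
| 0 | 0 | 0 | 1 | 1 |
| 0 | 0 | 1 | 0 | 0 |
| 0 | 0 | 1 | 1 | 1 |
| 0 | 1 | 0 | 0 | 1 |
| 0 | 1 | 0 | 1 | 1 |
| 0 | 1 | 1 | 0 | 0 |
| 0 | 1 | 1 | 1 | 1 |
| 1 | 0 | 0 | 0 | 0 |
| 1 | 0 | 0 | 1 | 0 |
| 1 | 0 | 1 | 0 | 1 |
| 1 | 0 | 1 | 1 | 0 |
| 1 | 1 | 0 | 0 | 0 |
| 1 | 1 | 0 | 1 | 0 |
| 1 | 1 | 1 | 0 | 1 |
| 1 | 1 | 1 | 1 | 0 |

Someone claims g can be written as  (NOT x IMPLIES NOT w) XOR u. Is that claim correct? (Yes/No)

Yes

Check the formula against g row by row:
  u=0, v=0, w=0, x=0: formula gives 1, g = 1 ✓
  u=0, v=0, w=0, x=1: formula gives 1, g = 1 ✓
  u=0, v=0, w=1, x=0: formula gives 0, g = 0 ✓
  u=0, v=0, w=1, x=1: formula gives 1, g = 1 ✓
  …and likewise for the remaining 12 rows.
Every row agrees, so the formula is equivalent.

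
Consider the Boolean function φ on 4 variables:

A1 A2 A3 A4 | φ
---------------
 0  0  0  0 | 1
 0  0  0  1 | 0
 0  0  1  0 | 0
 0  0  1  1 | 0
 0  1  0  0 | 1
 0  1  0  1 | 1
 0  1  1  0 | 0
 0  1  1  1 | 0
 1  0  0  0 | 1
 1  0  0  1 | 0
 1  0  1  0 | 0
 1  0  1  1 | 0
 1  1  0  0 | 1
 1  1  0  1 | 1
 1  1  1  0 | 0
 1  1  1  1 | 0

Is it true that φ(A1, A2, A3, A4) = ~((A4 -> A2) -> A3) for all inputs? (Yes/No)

Evaluate ~((A4 -> A2) -> A3) on each row and compare to φ:
  A1=0, A2=0, A3=0, A4=0: formula gives 1, φ = 1 ✓
  A1=0, A2=0, A3=0, A4=1: formula gives 0, φ = 0 ✓
  A1=0, A2=0, A3=1, A4=0: formula gives 0, φ = 0 ✓
  A1=0, A2=0, A3=1, A4=1: formula gives 0, φ = 0 ✓
  … (the remaining 12 rows also agree.)
Every row agrees, so the formula is equivalent.

Yes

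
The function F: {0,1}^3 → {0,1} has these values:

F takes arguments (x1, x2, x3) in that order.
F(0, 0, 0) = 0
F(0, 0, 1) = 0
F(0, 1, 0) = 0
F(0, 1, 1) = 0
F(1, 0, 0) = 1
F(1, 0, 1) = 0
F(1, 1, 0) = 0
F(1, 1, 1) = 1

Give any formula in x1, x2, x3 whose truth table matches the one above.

F(x1, x2, x3) = ((x1 AND NOT x2) AND NOT x3) OR ((x1 AND x2) AND x3)

Collect the rows where F=1 — (1,0,0), (1,1,1) — and write one minterm per row: x1·¬x2·¬x3, x1·x2·x3. Their union (logical OR) reproduces the table exactly.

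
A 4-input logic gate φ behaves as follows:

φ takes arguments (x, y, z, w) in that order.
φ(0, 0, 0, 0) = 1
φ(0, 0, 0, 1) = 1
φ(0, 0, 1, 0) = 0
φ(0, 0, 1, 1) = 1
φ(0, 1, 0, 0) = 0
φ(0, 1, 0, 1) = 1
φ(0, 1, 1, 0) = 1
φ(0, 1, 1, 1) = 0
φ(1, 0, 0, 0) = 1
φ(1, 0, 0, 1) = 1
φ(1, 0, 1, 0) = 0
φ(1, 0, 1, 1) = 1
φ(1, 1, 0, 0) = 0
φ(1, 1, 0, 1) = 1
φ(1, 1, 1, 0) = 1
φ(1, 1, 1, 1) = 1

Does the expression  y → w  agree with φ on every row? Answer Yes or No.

Evaluate y → w on each row and compare to φ:
  x=0, y=0, z=0, w=0: formula gives 1, φ = 1 ✓
  x=0, y=0, z=0, w=1: formula gives 1, φ = 1 ✓
  x=0, y=0, z=1, w=0: formula gives 1, but φ = 0 ✗
Since they disagree at (0,0,1,0), the expression is not a correct formula for φ.

No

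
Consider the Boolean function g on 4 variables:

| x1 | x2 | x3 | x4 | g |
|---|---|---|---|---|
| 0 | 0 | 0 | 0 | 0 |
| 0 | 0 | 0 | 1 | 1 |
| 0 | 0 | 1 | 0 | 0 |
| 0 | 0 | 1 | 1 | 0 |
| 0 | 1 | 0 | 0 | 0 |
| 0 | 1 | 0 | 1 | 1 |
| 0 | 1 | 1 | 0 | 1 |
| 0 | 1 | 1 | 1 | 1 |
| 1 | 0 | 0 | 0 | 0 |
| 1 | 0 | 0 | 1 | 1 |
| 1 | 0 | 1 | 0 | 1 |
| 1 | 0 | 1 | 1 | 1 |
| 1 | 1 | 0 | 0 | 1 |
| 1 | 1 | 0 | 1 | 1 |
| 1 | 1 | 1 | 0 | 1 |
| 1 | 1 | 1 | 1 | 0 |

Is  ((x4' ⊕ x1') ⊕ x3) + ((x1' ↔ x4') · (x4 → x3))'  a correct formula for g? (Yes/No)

No

Test each input against both g and the formula:
  x1=0, x2=0, x3=0, x4=0: formula gives 0, g = 0 ✓
  x1=0, x2=0, x3=0, x4=1: formula gives 1, g = 1 ✓
  x1=0, x2=0, x3=1, x4=0: formula gives 1, but g = 0 ✗
Since they disagree at (0,0,1,0), the expression is not a correct formula for g.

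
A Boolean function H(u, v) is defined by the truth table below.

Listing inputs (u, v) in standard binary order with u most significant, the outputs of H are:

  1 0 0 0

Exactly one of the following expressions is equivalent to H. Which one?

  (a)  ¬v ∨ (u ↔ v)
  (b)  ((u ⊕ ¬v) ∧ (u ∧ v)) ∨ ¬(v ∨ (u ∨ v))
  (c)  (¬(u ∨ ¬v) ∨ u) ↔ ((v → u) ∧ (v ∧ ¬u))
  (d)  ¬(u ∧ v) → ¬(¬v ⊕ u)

c

(a) fails at (1,0): the formula yields 1, H is 0.
(b) fails at (1,1): the formula yields 1, H is 0.
(d) fails at (0,0): the formula yields 0, H is 1.
(c) is the remaining candidate, and it agrees with H on all 4 inputs.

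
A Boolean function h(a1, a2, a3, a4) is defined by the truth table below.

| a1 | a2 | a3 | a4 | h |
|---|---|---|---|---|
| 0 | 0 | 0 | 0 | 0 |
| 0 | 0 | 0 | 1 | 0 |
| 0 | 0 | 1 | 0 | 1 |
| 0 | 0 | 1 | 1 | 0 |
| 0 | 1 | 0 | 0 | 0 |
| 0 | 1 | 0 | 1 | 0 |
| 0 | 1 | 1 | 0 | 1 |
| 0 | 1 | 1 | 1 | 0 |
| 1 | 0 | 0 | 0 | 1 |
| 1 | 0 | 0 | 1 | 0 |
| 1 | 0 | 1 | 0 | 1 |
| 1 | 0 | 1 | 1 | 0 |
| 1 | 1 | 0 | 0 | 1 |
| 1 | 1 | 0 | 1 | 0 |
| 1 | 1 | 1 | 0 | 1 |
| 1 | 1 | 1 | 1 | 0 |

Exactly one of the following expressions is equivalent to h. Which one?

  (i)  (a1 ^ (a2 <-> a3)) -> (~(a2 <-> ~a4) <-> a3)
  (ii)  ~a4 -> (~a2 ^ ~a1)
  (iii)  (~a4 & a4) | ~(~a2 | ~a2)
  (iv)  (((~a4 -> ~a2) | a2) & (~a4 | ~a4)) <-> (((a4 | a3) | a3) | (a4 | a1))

iv

(i) disagrees with h on (0,0,0,1) (formula → 1, table → 0); rule it out.
(ii) disagrees with h on (0,0,0,1) (formula → 1, table → 0); rule it out.
(iii) disagrees with h on (0,0,1,0) (formula → 0, table → 1); rule it out.
That leaves (iv). Evaluating it on every row reproduces the table of h exactly.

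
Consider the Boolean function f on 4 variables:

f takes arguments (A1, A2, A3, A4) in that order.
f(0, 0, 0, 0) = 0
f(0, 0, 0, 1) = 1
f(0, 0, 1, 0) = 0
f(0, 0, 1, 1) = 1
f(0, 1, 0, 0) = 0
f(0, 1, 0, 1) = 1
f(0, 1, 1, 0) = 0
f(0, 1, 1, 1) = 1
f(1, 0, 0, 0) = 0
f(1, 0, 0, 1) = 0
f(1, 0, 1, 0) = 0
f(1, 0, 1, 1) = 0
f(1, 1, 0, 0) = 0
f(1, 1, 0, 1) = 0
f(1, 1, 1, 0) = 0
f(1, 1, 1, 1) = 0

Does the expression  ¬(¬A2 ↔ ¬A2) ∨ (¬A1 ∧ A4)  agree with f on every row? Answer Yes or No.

Check the formula against f row by row:
  A1=0, A2=0, A3=0, A4=0: formula gives 0, f = 0 ✓
  A1=0, A2=0, A3=0, A4=1: formula gives 1, f = 1 ✓
  A1=0, A2=0, A3=1, A4=0: formula gives 0, f = 0 ✓
  A1=0, A2=0, A3=1, A4=1: formula gives 1, f = 1 ✓
  … (the remaining 12 rows also agree.)
No disagreement on any input; they are logically equivalent.

Yes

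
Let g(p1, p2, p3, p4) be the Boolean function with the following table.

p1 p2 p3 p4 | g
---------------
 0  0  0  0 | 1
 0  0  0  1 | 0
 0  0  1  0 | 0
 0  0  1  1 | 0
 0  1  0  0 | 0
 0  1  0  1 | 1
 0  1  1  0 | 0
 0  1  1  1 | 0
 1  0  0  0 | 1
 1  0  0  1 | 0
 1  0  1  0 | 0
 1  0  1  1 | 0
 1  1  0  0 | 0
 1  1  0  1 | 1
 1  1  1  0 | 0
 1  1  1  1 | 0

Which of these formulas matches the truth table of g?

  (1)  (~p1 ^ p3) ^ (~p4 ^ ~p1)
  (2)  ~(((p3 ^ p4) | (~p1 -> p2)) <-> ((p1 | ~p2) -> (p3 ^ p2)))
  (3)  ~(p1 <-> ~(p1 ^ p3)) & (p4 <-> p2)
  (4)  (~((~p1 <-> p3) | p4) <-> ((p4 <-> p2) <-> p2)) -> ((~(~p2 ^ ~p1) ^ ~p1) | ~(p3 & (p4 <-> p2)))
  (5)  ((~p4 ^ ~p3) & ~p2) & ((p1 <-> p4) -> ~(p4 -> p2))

(1): at (0,0,1,1) it gives 1, but g = 0 — eliminated.
(2): at (0,0,0,0) it gives 0, but g = 1 — eliminated.
(4): at (0,0,0,1) it gives 1, but g = 0 — eliminated.
(5): at (0,0,0,0) it gives 0, but g = 1 — eliminated.
That leaves (3). Evaluating it on every row reproduces the table of g exactly.

3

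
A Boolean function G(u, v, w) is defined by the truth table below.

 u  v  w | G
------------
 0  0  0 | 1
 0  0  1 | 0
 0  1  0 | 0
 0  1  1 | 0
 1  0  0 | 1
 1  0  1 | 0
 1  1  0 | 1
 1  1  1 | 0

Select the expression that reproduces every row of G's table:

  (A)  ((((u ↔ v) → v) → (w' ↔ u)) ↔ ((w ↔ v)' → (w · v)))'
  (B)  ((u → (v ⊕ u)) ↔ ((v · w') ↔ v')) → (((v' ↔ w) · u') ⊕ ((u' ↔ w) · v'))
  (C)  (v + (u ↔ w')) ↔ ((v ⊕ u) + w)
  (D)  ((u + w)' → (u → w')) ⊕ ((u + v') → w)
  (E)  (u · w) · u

(A): at (0,0,0) it gives 0, but G = 1 — eliminated.
(B): at (0,0,1) it gives 1, but G = 0 — eliminated.
(C): at (0,0,1) it gives 1, but G = 0 — eliminated.
(E): at (0,0,0) it gives 0, but G = 1 — eliminated.
That leaves (D). Evaluating it on every row reproduces the table of G exactly.

D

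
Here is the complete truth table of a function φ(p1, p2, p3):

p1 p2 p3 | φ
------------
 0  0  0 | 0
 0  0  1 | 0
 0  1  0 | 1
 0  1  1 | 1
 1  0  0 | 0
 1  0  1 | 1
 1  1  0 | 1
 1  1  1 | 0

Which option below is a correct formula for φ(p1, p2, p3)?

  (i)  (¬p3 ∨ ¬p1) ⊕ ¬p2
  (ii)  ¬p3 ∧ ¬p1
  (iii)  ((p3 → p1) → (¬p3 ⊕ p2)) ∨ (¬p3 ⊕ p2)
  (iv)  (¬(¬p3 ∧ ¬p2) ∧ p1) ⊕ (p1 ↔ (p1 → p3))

(ii) fails at (0,0,0): the formula yields 1, φ is 0.
(iii) fails at (0,0,0): the formula yields 1, φ is 0.
(iv) fails at (0,1,0): the formula yields 0, φ is 1.
Only (i) survives; checking it on all 8 rows confirms it matches φ.

i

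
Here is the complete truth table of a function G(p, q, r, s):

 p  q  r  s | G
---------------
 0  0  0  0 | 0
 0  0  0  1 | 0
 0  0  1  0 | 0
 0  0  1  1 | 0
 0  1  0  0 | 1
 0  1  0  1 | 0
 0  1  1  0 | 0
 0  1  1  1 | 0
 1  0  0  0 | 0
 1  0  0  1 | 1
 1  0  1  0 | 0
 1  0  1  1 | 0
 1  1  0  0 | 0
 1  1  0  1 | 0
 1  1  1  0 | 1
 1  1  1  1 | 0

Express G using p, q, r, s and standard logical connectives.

The 1-rows are (0,1,0,0), (1,0,0,1), (1,1,1,0). Each contributes one minterm — ¬p·q·¬r·¬s; p·¬q·¬r·s; p·q·r·¬s — and their disjunction is a sum-of-products form of G.

G(p, q, r, s) = ((((p' · q) · r') · s') + (((p · q') · r') · s)) + (((p · q) · r) · s')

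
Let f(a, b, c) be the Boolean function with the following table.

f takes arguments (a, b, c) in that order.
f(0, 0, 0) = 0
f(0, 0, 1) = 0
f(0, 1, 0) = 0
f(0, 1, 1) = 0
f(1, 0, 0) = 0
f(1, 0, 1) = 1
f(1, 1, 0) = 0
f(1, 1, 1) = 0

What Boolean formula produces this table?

f is 1 on exactly one input, (1,0,1), whose minterm is a·¬b·c. So f is just that conjunction.

f(a, b, c) = (a ∧ ¬b) ∧ c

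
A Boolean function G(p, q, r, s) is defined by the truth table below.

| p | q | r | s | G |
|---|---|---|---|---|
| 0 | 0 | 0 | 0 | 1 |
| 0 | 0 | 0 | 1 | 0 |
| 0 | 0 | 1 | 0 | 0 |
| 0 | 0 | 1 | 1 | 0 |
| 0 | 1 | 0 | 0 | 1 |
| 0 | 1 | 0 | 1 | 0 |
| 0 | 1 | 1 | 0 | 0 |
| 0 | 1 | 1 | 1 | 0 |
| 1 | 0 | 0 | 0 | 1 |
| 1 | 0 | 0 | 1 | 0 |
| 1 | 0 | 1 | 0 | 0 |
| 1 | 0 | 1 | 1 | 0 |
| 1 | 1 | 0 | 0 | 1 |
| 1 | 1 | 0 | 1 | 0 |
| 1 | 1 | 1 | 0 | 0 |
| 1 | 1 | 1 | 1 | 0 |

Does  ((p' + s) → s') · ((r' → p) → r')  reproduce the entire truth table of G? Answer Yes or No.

Yes

Check the formula against G row by row:
  p=0, q=0, r=0, s=0: formula gives 1, G = 1 ✓
  p=0, q=0, r=0, s=1: formula gives 0, G = 0 ✓
  p=0, q=0, r=1, s=0: formula gives 0, G = 0 ✓
  p=0, q=0, r=1, s=1: formula gives 0, G = 0 ✓
  …and likewise for the remaining 12 rows.
Every row agrees, so the formula is equivalent.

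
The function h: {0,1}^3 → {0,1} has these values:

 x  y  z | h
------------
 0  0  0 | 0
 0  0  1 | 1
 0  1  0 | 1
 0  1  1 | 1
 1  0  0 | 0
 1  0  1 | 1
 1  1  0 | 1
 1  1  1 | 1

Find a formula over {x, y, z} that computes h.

h(x, y, z) = not (((not x and not y) and not z) or ((x and not y) and not z))

There are just 2 zero rows: (0,0,0), (1,0,0). Their minterms are ¬x·¬y·¬z, x·¬y·¬z; the OR of those covers precisely the 0-outputs, and negating it yields h.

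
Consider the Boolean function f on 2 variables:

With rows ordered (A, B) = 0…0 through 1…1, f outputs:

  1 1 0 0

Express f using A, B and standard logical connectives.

The output is the negation of A.

f(A, B) = ¬A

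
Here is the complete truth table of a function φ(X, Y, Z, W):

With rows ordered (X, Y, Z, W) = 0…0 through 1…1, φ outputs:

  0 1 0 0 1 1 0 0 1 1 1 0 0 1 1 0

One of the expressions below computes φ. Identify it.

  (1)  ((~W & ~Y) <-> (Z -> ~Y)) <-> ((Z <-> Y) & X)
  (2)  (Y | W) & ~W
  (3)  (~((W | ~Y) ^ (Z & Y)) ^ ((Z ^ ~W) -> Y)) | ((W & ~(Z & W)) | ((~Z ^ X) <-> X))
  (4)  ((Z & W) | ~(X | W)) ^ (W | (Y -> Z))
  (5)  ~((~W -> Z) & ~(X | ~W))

4

(1) fails at (0,0,1,1): the formula yields 1, φ is 0.
(2) fails at (0,0,0,1): the formula yields 0, φ is 1.
(3) fails at (0,0,1,0): the formula yields 1, φ is 0.
(5) fails at (0,0,0,0): the formula yields 1, φ is 0.
(4) is the remaining candidate, and it agrees with φ on all 16 inputs.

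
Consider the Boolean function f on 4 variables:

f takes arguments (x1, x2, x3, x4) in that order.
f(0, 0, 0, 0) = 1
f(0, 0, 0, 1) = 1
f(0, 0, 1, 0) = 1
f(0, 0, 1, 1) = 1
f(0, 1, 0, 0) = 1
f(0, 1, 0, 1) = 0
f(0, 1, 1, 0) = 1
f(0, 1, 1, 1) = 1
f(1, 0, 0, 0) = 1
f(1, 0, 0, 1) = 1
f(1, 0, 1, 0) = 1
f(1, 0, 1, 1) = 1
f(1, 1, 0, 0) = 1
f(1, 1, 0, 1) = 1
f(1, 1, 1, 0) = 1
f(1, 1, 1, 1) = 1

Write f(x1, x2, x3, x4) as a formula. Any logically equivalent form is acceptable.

Only row (0,1,0,1) gives 0. So f is 1 everywhere except there — the complement of the minterm ¬x1·x2·¬x3·x4.

f(x1, x2, x3, x4) = ~(((~x1 & x2) & ~x3) & x4)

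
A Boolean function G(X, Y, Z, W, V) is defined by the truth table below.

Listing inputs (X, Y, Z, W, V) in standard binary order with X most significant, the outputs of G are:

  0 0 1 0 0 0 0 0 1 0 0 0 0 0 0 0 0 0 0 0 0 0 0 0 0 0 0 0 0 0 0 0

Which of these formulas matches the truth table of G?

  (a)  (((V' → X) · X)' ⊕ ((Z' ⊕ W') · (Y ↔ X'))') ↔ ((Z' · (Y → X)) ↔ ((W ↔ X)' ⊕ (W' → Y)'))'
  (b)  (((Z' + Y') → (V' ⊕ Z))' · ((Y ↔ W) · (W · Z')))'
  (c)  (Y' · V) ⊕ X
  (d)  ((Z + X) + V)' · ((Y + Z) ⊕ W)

d

(a): at (0,0,0,0,0) it gives 1, but G = 0 — eliminated.
(b): at (0,0,0,0,0) it gives 1, but G = 0 — eliminated.
(c): at (0,0,0,0,1) it gives 1, but G = 0 — eliminated.
Only (d) survives; checking it on all 32 rows confirms it matches G.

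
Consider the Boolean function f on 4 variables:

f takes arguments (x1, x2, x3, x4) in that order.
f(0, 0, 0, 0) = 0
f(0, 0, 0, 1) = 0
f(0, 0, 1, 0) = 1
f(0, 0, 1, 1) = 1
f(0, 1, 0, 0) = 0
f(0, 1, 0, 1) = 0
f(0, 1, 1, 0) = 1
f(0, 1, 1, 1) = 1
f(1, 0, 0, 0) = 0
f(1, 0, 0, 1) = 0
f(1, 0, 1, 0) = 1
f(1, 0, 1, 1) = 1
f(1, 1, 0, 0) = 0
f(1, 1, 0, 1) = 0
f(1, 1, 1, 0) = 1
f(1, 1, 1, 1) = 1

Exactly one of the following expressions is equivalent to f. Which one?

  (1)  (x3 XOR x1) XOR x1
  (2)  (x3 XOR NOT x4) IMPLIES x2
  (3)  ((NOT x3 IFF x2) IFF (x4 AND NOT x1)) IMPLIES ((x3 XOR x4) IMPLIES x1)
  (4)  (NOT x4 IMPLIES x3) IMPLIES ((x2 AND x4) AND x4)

(2) fails at (0,0,0,1): the formula yields 1, f is 0.
(3) fails at (0,0,0,0): the formula yields 1, f is 0.
(4) fails at (0,0,0,0): the formula yields 1, f is 0.
(1) is the remaining candidate, and it agrees with f on all 16 inputs.

1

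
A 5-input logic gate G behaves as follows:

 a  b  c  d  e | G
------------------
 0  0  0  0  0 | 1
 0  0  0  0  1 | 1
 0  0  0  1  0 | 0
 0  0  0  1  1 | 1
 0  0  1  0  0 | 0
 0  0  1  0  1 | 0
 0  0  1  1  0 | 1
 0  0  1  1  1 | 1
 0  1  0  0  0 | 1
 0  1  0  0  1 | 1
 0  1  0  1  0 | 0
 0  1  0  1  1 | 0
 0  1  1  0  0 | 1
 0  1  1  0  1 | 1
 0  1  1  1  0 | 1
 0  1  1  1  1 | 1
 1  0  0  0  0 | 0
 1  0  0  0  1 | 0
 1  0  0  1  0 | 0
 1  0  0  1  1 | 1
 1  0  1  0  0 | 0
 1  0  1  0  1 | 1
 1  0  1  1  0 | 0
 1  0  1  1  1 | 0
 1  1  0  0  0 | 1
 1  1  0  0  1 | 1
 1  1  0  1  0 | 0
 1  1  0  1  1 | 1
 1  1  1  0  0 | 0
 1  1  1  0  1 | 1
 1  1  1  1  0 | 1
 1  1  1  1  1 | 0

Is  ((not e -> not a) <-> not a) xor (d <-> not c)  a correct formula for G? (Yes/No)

No

Evaluate ((not e -> not a) <-> not a) xor (d <-> not c) on each row and compare to G:
  a=0, b=0, c=0, d=0, e=0: formula gives 1, G = 1 ✓
  a=0, b=0, c=0, d=0, e=1: formula gives 1, G = 1 ✓
  a=0, b=0, c=0, d=1, e=0: formula gives 0, G = 0 ✓
  a=0, b=0, c=0, d=1, e=1: formula gives 0, but G = 1 ✗
A single disagreement suffices: at (0,0,0,1,1) they differ, so the formula does not compute G.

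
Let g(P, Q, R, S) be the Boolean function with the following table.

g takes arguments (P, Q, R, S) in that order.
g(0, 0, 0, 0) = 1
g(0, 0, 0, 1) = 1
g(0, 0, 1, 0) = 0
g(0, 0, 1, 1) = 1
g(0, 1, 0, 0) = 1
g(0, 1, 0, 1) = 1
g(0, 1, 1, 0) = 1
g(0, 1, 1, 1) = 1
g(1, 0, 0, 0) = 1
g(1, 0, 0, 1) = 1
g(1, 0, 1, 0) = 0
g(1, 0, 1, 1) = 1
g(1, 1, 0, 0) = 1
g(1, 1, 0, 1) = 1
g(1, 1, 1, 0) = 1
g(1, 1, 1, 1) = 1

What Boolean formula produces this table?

g(P, Q, R, S) = ~((((~P & ~Q) & R) & ~S) | (((P & ~Q) & R) & ~S))

There are just 2 zero rows: (0,0,1,0), (1,0,1,0). Their minterms are ¬P·¬Q·R·¬S, P·¬Q·R·¬S; the OR of those covers precisely the 0-outputs, and negating it yields g.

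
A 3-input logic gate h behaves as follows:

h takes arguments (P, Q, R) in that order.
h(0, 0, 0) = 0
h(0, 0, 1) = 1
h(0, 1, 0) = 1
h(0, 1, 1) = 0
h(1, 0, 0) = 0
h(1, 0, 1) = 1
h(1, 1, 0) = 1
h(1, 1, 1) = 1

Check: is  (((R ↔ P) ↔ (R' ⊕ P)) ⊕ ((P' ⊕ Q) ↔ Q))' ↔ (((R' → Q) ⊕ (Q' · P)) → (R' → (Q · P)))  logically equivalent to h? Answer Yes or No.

Evaluate (((R ↔ P) ↔ (R' ⊕ P)) ⊕ ((P' ⊕ Q) ↔ Q))' ↔ (((R' → Q) ⊕ (Q' · P)) → (R' → (Q · P))) on each row and compare to h:
  P=0, Q=0, R=0: formula gives 0, h = 0 ✓
  P=0, Q=0, R=1: formula gives 0, but h = 1 ✗
A single disagreement suffices: at (0,0,1) they differ, so the formula does not compute h.

No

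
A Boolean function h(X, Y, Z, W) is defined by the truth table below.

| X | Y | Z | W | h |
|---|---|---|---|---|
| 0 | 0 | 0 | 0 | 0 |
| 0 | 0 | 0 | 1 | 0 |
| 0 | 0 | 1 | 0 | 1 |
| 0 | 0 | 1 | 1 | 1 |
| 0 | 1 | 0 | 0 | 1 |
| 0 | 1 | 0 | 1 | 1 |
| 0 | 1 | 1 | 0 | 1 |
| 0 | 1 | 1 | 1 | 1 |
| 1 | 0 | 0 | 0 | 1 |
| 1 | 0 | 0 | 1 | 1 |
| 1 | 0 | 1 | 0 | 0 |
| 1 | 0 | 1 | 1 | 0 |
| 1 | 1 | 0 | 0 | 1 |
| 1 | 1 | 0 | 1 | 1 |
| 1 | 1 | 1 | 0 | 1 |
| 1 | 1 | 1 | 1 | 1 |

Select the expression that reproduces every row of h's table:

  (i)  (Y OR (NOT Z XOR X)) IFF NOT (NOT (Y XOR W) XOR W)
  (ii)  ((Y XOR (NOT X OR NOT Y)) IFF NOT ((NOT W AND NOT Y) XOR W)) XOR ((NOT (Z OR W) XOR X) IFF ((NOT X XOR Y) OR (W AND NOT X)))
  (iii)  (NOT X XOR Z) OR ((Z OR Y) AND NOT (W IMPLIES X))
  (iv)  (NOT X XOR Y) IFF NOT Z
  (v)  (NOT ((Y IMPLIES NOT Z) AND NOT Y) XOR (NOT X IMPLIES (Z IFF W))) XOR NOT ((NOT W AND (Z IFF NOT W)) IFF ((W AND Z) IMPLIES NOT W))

(ii) fails at (0,0,0,0): the formula yields 1, h is 0.
(iii) fails at (0,0,0,0): the formula yields 1, h is 0.
(iv) fails at (0,0,0,0): the formula yields 1, h is 0.
(v) fails at (0,0,0,1): the formula yields 1, h is 0.
(i) is the remaining candidate, and it agrees with h on all 16 inputs.

i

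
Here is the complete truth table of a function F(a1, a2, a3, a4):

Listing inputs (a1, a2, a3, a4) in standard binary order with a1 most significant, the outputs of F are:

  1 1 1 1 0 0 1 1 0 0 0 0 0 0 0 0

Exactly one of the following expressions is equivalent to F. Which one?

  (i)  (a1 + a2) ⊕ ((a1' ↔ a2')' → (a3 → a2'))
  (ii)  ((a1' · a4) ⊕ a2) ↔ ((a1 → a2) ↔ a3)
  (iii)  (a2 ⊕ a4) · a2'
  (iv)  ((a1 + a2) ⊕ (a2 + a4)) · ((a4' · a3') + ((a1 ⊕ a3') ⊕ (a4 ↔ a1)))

i

(ii) disagrees with F on (0,0,0,1) (formula → 0, table → 1); rule it out.
(iii) disagrees with F on (0,0,0,0) (formula → 0, table → 1); rule it out.
(iv) disagrees with F on (0,0,0,0) (formula → 0, table → 1); rule it out.
Only (i) survives; checking it on all 16 rows confirms it matches F.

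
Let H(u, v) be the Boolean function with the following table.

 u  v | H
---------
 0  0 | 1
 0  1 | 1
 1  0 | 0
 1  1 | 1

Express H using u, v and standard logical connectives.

H(u, v) = u → v

This is u → v (false only at 1,0).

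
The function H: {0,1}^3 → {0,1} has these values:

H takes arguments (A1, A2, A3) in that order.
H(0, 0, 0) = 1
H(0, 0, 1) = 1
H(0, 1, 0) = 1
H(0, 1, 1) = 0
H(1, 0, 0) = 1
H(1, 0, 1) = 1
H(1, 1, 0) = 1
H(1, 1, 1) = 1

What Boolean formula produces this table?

H(A1, A2, A3) = ((A1' · A2) · A3)'

H is 0 on exactly one input, (0,1,1), whose minterm is ¬A1·A2·A3. So H is the negation of that single conjunction.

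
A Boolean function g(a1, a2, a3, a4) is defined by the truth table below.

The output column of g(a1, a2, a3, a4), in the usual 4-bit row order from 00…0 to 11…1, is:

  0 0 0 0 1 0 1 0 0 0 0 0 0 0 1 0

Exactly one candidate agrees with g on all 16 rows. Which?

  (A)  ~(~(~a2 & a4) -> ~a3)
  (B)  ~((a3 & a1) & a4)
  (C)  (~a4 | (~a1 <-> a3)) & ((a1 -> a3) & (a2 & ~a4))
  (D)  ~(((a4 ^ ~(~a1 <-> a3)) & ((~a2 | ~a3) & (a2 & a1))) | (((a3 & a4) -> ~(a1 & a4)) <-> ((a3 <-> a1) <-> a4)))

(A) disagrees with g on (0,0,1,0) (formula → 1, table → 0); rule it out.
(B) disagrees with g on (0,0,0,0) (formula → 1, table → 0); rule it out.
(D) disagrees with g on (0,0,0,0) (formula → 1, table → 0); rule it out.
(C) is the remaining candidate, and it agrees with g on all 16 inputs.

C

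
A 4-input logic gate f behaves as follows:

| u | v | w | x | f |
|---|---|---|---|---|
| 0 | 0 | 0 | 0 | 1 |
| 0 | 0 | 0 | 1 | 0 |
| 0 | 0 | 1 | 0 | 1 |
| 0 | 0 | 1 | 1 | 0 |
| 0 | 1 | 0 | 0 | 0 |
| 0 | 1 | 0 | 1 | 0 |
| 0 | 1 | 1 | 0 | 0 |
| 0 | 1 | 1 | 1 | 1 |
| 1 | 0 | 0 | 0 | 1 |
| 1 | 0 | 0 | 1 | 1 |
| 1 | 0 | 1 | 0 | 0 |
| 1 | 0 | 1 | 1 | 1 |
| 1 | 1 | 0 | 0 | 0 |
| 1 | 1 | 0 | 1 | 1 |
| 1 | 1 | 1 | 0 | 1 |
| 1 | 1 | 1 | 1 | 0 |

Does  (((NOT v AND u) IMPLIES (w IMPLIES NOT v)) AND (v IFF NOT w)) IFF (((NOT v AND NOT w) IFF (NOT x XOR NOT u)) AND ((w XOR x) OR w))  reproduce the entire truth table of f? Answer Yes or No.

Check the formula against f row by row:
  u=0, v=0, w=0, x=0: formula gives 1, f = 1 ✓
  u=0, v=0, w=0, x=1: formula gives 0, f = 0 ✓
  u=0, v=0, w=1, x=0: formula gives 1, f = 1 ✓
  u=0, v=0, w=1, x=1: formula gives 0, f = 0 ✓
  … (the remaining 12 rows also agree.)
Every row agrees, so the formula is equivalent.

Yes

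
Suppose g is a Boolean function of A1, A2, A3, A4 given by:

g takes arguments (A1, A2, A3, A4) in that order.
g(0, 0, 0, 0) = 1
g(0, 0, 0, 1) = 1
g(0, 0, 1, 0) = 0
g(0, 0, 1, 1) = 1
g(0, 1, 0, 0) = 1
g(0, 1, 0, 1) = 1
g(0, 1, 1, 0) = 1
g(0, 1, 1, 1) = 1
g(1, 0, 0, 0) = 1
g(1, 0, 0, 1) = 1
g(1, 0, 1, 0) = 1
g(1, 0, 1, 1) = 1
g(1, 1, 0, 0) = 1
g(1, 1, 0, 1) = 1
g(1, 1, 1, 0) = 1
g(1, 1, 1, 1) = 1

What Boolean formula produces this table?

g(A1, A2, A3, A4) = not (((not A1 and not A2) and A3) and not A4)

g is 0 on exactly one input, (0,0,1,0), whose minterm is ¬A1·¬A2·A3·¬A4. So g is the negation of that single conjunction.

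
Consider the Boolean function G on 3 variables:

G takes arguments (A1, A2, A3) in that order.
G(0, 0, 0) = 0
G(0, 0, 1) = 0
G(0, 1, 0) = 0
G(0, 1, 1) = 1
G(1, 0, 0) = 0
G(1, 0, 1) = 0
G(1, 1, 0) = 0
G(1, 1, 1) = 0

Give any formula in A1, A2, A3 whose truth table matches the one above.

G(A1, A2, A3) = (not A1 and A2) and A3

Only row (0,1,1) gives 1. That row's minterm ¬A1·A2·A3 is G directly.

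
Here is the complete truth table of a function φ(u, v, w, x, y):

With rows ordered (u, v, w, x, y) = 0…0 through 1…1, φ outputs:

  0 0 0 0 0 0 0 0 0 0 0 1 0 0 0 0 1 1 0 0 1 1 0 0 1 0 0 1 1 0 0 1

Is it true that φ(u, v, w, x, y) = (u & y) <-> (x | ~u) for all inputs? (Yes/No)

Evaluate (u & y) <-> (x | ~u) on each row and compare to φ:
  u=0, v=0, w=0, x=0, y=0: formula gives 0, φ = 0 ✓
  u=0, v=0, w=0, x=0, y=1: formula gives 0, φ = 0 ✓
  u=0, v=0, w=0, x=1, y=0: formula gives 0, φ = 0 ✓
  u=0, v=0, w=0, x=1, y=1: formula gives 0, φ = 0 ✓
  …
  u=0, v=1, w=0, x=1, y=1: formula gives 0, but φ = 1 ✗
Row (0,1,0,1,1) is a counterexample, so the formula is not equivalent to φ.

No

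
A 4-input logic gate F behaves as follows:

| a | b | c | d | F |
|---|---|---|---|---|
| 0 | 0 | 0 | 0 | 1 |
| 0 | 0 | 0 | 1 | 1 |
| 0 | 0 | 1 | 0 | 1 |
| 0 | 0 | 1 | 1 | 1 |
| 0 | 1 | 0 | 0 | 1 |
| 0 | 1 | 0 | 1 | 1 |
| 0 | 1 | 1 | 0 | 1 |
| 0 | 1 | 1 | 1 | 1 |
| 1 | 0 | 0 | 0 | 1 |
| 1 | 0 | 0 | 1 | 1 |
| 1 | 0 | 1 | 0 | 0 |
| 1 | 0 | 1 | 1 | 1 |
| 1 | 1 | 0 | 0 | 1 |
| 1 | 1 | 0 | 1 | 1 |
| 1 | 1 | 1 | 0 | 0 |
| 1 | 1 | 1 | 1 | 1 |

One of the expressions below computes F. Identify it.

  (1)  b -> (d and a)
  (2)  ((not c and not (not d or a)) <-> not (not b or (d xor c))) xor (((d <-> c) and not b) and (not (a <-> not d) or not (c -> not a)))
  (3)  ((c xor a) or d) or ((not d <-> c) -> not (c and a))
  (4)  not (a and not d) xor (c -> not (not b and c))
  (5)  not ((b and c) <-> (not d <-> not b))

(1) fails at (0,1,0,0): the formula yields 0, F is 1.
(2) fails at (0,0,0,0): the formula yields 0, F is 1.
(4) fails at (0,0,0,0): the formula yields 0, F is 1.
(5) fails at (0,0,0,1): the formula yields 0, F is 1.
That leaves (3). Evaluating it on every row reproduces the table of F exactly.

3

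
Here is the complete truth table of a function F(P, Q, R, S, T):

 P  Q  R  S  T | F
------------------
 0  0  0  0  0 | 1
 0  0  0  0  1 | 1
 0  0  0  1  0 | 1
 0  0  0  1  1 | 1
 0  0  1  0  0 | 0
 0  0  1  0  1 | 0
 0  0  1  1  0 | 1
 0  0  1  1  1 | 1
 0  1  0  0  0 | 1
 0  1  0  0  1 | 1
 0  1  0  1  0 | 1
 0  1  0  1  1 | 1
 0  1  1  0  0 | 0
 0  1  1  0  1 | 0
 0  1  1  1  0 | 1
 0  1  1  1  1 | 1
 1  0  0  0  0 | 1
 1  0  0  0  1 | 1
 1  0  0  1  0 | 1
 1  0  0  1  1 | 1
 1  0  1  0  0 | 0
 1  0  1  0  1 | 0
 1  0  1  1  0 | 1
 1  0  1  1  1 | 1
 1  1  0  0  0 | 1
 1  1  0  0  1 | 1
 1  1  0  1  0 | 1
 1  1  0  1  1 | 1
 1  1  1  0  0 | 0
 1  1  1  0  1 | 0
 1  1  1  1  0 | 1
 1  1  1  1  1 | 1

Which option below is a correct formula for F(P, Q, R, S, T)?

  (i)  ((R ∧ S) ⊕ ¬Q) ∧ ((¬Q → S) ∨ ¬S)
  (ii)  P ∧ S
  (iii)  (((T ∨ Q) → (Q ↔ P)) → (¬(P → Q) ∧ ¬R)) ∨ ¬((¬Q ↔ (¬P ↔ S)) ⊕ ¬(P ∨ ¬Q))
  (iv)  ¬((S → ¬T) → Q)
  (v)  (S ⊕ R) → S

(i) fails at (0,0,1,0,0): the formula yields 1, F is 0.
(ii) fails at (0,0,0,0,0): the formula yields 0, F is 1.
(iii) fails at (0,0,0,1,0): the formula yields 0, F is 1.
(iv) fails at (0,0,0,1,1): the formula yields 0, F is 1.
(v) is the remaining candidate, and it agrees with F on all 32 inputs.

v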